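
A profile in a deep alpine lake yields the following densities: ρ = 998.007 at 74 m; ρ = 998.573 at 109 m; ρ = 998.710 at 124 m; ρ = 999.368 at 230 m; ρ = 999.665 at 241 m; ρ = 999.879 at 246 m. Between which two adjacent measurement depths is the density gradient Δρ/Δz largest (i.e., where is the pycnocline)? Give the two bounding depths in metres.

241–246 m

Compute the density gradient over each adjacent pair:
  74–109 m: Δρ/Δz = 0.566/35 = 0.016 kg m⁻⁴
  109–124 m: Δρ/Δz = 0.137/15 = 9.1 × 10⁻³ kg m⁻⁴
  124–230 m: Δρ/Δz = 0.658/106 = 6.2 × 10⁻³ kg m⁻⁴
  230–241 m: Δρ/Δz = 0.297/11 = 0.027 kg m⁻⁴
  241–246 m: Δρ/Δz = 0.214/5 = 0.043 kg m⁻⁴
The largest gradient is in the 241–246 m interval — the pycnocline.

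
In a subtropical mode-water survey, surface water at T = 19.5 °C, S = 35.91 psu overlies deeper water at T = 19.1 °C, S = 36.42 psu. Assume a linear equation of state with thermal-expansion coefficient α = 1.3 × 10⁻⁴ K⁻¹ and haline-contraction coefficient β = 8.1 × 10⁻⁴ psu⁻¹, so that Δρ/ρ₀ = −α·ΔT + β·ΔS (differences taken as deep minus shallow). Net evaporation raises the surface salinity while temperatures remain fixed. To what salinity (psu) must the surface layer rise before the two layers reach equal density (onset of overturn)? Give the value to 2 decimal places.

36.48 psu

Neutral buoyancy requires −α(T_deep − T_surf) + β(S_deep − S_surf′) = 0.
S_surf′ = S_deep − (α/β)·ΔT = 36.42 − (1.3 × 10⁻⁴/8.1 × 10⁻⁴)·(-0.4) = 36.4842 psu.
Increase required: 36.4842 − 35.91 = 0.5742 psu.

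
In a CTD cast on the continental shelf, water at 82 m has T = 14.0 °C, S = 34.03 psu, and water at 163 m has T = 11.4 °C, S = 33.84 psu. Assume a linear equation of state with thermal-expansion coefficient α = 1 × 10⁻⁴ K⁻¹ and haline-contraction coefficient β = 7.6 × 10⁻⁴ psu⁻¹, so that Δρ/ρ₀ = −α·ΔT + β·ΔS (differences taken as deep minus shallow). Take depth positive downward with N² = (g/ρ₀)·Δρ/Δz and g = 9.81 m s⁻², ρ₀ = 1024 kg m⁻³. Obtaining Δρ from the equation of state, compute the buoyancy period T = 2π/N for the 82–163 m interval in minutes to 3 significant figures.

ΔT = -2.6 K, ΔS = -0.19 psu (deep − shallow).
Δρ/ρ₀ = −αΔT + βΔS = 2.60 × 10⁻⁴ − 1.444 × 10⁻⁴ = 1.156 × 10⁻⁴, so Δρ ≈ 0.1184 kg m⁻³.
N² = (g/ρ₀)·Δρ/Δz = g·(Δρ/ρ₀)/Δz = 9.81 × 1.156 × 10⁻⁴ / 81 = 1.4000 × 10⁻⁵ s⁻².
N = √(1.4000 × 10⁻⁵) = 3.7417 × 10⁻³ rad s⁻¹ → T = 2π/N = 1.6792 × 10³ s = 27.987 min ≈ 28.0 min.

28.0 min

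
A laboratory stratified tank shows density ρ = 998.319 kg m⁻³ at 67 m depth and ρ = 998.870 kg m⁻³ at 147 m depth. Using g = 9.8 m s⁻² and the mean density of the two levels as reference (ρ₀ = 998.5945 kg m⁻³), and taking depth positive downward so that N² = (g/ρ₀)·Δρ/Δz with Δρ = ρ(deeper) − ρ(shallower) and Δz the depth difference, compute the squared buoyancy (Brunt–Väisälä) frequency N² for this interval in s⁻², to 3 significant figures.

Δρ = 998.870 − 998.319 = 0.551 kg m⁻³ over Δz = 147 − 67 = 80 m.
N² = (9.8/998.5945) × (0.551/80) = 6.7593 × 10⁻⁵ s⁻² ≈ 6.76 × 10⁻⁵ s⁻².

6.76 × 10⁻⁵ s⁻²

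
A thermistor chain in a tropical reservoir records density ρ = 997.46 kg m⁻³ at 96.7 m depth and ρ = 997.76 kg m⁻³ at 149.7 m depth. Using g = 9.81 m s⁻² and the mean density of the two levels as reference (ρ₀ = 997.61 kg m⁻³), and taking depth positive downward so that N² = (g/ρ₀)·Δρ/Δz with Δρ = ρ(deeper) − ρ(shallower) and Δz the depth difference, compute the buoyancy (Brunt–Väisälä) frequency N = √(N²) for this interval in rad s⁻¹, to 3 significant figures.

Δρ = 997.76 − 997.46 = 0.30 kg m⁻³ over Δz = 149.7 − 96.7 = 53 m.
N² = (9.81/997.61) × (0.30/53) = 5.5661 × 10⁻⁵ s⁻².
N = √(5.5661 × 10⁻⁵) = 7.4606 × 10⁻³ rad s⁻¹ ≈ 7.46 × 10⁻³ rad s⁻¹.

7.46 × 10⁻³ rad s⁻¹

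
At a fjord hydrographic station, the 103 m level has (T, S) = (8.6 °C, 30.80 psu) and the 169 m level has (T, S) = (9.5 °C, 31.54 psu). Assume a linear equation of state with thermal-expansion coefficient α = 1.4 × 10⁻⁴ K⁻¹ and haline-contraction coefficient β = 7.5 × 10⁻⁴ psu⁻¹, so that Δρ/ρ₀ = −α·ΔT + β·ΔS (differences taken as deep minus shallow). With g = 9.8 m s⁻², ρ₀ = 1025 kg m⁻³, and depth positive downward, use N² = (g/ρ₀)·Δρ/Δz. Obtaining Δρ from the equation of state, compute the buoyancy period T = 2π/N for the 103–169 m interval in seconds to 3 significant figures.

ΔT = +0.9 K, ΔS = +0.74 psu (deep − shallow).
Δρ/ρ₀ = −αΔT + βΔS = -1.26 × 10⁻⁴ + 5.55 × 10⁻⁴ = 4.29 × 10⁻⁴, so Δρ ≈ 0.4397 kg m⁻³.
N² = (g/ρ₀)·Δρ/Δz = g·(Δρ/ρ₀)/Δz = 9.8 × 4.29 × 10⁻⁴ / 66 = 6.3700 × 10⁻⁵ s⁻².
N = √(6.3700 × 10⁻⁵) = 7.9812 × 10⁻³ rad s⁻¹ → T = 2π/N = 787.25 s ≈ 787 s.

787 s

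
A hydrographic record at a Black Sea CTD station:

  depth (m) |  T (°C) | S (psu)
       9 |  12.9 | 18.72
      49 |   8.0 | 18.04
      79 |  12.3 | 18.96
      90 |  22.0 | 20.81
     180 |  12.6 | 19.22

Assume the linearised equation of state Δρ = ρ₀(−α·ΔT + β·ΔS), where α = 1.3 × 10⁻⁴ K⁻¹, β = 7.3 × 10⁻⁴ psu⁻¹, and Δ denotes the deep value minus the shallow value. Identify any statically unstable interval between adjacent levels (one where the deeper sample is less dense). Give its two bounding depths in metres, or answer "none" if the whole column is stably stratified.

Evaluate Δρ/ρ₀ = −αΔT + βΔS across each adjacent pair:
  9–49 m: −αΔT+βΔS = −(1.3 × 10⁻⁴)(-4.9)+(7.3 × 10⁻⁴)(-0.68) = 1.4 × 10⁻⁴ → stable
  49–79 m: −αΔT+βΔS = −(1.3 × 10⁻⁴)(+4.3)+(7.3 × 10⁻⁴)(+0.92) = 1.1 × 10⁻⁴ → stable
  79–90 m: −αΔT+βΔS = −(1.3 × 10⁻⁴)(+9.7)+(7.3 × 10⁻⁴)(+1.85) = 9.0 × 10⁻⁵ → stable
  90–180 m: −αΔT+βΔS = −(1.3 × 10⁻⁴)(-9.4)+(7.3 × 10⁻⁴)(-1.59) = 6.1 × 10⁻⁵ → stable
Every interval has Δρ > 0: the column is stably stratified throughout.

none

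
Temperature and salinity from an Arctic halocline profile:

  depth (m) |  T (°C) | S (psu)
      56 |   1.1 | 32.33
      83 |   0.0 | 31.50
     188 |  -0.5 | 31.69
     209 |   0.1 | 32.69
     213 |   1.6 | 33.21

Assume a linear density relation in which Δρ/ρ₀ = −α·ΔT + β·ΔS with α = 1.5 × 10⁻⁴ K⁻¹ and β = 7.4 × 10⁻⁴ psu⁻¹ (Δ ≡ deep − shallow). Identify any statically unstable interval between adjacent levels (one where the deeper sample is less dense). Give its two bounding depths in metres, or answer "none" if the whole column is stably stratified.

Evaluate Δρ/ρ₀ = −αΔT + βΔS across each adjacent pair:
  56–83 m: −αΔT+βΔS = −(1.5 × 10⁻⁴)(-1.1)+(7.4 × 10⁻⁴)(-0.83) = -4.5 × 10⁻⁴ → UNSTABLE
  83–188 m: −αΔT+βΔS = −(1.5 × 10⁻⁴)(-0.5)+(7.4 × 10⁻⁴)(+0.19) = 2.2 × 10⁻⁴ → stable
  188–209 m: −αΔT+βΔS = −(1.5 × 10⁻⁴)(+0.6)+(7.4 × 10⁻⁴)(+1.00) = 6.5 × 10⁻⁴ → stable
  209–213 m: −αΔT+βΔS = −(1.5 × 10⁻⁴)(+1.5)+(7.4 × 10⁻⁴)(+0.52) = 1.6 × 10⁻⁴ → stable
The 56–83 m interval has Δρ < 0: lighter water underlies denser water.

56–83 m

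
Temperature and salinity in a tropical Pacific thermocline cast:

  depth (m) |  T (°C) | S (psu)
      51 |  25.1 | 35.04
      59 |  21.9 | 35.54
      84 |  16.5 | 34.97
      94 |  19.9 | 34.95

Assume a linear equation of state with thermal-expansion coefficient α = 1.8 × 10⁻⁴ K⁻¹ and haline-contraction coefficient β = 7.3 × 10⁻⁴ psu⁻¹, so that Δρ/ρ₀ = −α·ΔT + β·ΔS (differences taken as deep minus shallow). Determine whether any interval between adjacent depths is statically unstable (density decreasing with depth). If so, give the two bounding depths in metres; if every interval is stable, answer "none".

84–94 m

Evaluate Δρ/ρ₀ = −αΔT + βΔS across each adjacent pair:
  51–59 m: −αΔT+βΔS = −(1.8 × 10⁻⁴)(-3.2)+(7.3 × 10⁻⁴)(+0.50) = 9.4 × 10⁻⁴ → stable
  59–84 m: −αΔT+βΔS = −(1.8 × 10⁻⁴)(-5.4)+(7.3 × 10⁻⁴)(-0.57) = 5.6 × 10⁻⁴ → stable
  84–94 m: −αΔT+βΔS = −(1.8 × 10⁻⁴)(+3.4)+(7.3 × 10⁻⁴)(-0.02) = -6.3 × 10⁻⁴ → UNSTABLE
The 84–94 m interval has Δρ < 0: lighter water underlies denser water.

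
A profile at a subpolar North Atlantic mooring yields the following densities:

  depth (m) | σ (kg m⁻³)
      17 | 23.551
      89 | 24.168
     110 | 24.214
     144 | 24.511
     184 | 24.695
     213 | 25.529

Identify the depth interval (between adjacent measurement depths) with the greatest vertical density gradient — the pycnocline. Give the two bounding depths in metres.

Compute the density gradient over each adjacent pair:
  17–89 m: Δρ/Δz = 0.617/72 = 8.6 × 10⁻³ kg m⁻⁴
  89–110 m: Δρ/Δz = 0.046/21 = 2.2 × 10⁻³ kg m⁻⁴
  110–144 m: Δρ/Δz = 0.297/34 = 8.7 × 10⁻³ kg m⁻⁴
  144–184 m: Δρ/Δz = 0.184/40 = 4.6 × 10⁻³ kg m⁻⁴
  184–213 m: Δρ/Δz = 0.834/29 = 0.029 kg m⁻⁴
The largest gradient is in the 184–213 m interval — the pycnocline.

184–213 m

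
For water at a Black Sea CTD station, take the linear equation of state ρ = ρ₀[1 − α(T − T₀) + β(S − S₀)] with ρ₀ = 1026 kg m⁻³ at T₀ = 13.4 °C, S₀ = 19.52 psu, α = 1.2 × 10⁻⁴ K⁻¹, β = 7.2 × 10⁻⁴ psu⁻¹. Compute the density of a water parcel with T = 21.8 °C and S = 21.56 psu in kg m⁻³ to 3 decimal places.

1026.473 kg m⁻³

T − T₀ = +8.4 K, S − S₀ = +2.04 psu.
Bracket = 1 − α·(+8.4) + β·(+2.04) = 1 + (4.608 × 10⁻⁴) = 1.0004608.
ρ = 1026 × 1.0004608 = 1026.473 kg m⁻³.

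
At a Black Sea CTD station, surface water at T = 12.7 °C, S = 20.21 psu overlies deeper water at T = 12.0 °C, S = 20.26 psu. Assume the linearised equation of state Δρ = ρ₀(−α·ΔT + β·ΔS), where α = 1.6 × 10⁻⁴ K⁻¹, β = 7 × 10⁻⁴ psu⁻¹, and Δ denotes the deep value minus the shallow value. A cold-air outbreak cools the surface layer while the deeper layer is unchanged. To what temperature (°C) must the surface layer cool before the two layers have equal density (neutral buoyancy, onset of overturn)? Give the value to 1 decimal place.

11.8 °C

Neutral buoyancy requires Δρ = 0, i.e. −α(T_deep − T_surf′) + β(S_deep − S_surf) = 0.
T_surf′ = T_deep − (β/α)·ΔS = 12.0 − (7 × 10⁻⁴/1.6 × 10⁻⁴)·(+0.05) = 11.781 °C.
Cooling required: 12.7 − (11.781) = 0.919 °C.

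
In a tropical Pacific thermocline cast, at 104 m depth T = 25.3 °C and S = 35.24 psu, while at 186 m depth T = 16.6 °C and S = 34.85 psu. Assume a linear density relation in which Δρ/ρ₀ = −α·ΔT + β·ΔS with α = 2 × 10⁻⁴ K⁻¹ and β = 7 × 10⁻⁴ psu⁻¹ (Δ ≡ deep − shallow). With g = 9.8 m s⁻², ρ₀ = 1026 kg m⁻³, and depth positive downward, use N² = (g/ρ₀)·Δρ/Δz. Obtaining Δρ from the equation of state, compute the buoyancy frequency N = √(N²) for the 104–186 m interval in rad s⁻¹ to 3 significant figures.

0.0132 rad s⁻¹

ΔT = -8.7 K, ΔS = -0.39 psu (deep − shallow).
Δρ/ρ₀ = −αΔT + βΔS = 1.74 × 10⁻³ − 2.73 × 10⁻⁴ = 1.467 × 10⁻³, so Δρ ≈ 1.505 kg m⁻³.
N² = (g/ρ₀)·Δρ/Δz = g·(Δρ/ρ₀)/Δz = 9.8 × 1.467 × 10⁻³ / 82 = 1.7532 × 10⁻⁴ s⁻².
N = √(1.7532 × 10⁻⁴) = 0.013241 rad s⁻¹ ≈ 0.0132 rad s⁻¹.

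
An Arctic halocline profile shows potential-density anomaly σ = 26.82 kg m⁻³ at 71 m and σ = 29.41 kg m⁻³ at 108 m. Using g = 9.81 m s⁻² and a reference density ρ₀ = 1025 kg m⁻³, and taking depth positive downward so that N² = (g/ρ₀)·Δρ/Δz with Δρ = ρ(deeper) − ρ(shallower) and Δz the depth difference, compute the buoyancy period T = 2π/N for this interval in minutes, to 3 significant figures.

Δρ = 1029.41 − 1026.82 = 2.59 kg m⁻³ over Δz = 108 − 71 = 37 m.
N² = (9.81/1025) × (2.59/37) = 6.6995 × 10⁻⁴ s⁻².
N = √(6.6995 × 10⁻⁴) = 0.025883 rad s⁻¹, so T = 2π/N = 242.75 s = 4.0458 min ≈ 4.05 min.
Since Δρ > 0 the layer is stably stratified.

4.05 min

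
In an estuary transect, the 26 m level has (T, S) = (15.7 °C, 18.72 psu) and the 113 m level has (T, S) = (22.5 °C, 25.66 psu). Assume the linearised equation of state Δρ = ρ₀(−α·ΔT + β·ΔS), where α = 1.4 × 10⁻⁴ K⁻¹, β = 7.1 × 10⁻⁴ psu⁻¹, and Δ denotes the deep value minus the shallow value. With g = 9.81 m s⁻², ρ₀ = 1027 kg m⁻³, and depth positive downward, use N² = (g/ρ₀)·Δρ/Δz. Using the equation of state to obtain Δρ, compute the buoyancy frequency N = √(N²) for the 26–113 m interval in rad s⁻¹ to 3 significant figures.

0.0212 rad s⁻¹

ΔT = +6.8 K, ΔS = +6.94 psu (deep − shallow).
Δρ/ρ₀ = −αΔT + βΔS = -9.52 × 10⁻⁴ + 4.9274 × 10⁻³ = 3.9754 × 10⁻³, so Δρ ≈ 4.083 kg m⁻³.
N² = (g/ρ₀)·Δρ/Δz = g·(Δρ/ρ₀)/Δz = 9.81 × 3.9754 × 10⁻³ / 87 = 4.4826 × 10⁻⁴ s⁻².
N = √(4.4826 × 10⁻⁴) = 0.021172 rad s⁻¹ ≈ 0.0212 rad s⁻¹.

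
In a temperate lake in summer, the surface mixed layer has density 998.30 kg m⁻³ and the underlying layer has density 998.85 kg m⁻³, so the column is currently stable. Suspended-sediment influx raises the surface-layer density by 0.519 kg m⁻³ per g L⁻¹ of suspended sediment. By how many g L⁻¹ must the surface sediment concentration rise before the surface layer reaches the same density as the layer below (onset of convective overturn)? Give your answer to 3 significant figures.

1.06 g L⁻¹

Density deficit of the surface layer: 998.85 − 998.30 = 0.55 kg m⁻³.
Required change = 0.55 / 0.519 = 1.06 g L⁻¹.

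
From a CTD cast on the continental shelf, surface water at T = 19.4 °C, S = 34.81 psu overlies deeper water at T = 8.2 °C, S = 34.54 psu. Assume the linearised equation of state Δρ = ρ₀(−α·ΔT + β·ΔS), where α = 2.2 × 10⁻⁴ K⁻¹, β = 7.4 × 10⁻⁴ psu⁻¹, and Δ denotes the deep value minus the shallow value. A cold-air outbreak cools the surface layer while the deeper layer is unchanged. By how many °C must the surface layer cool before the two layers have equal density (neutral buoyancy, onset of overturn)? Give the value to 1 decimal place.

10.3 °C

Neutral buoyancy requires Δρ = 0, i.e. −α(T_deep − T_surf′) + β(S_deep − S_surf) = 0.
T_surf′ = T_deep − (β/α)·ΔS = 8.2 − (7.4 × 10⁻⁴/2.2 × 10⁻⁴)·(-0.27) = 9.108 °C.
Cooling required: 19.4 − (9.108) = 10.292 °C.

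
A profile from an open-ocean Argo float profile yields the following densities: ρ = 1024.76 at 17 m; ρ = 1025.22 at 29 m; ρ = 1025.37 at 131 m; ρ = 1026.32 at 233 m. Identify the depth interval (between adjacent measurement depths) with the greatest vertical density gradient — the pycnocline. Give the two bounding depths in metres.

Compute the density gradient over each adjacent pair:
  17–29 m: Δρ/Δz = 0.46/12 = 0.038 kg m⁻⁴
  29–131 m: Δρ/Δz = 0.15/102 = 1.5 × 10⁻³ kg m⁻⁴
  131–233 m: Δρ/Δz = 0.95/102 = 9.3 × 10⁻³ kg m⁻⁴
The largest gradient is in the 17–29 m interval — the pycnocline.

17–29 m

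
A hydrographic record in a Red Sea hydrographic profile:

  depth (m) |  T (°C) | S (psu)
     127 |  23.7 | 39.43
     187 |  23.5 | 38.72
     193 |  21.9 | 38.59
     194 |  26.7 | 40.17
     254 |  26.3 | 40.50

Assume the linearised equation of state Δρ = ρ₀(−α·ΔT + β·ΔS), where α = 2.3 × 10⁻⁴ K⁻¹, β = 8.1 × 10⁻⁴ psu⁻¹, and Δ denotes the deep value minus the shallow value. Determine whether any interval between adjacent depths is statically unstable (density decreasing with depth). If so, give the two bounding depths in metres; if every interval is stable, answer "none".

127–187 m

Evaluate Δρ/ρ₀ = −αΔT + βΔS across each adjacent pair:
  127–187 m: −αΔT+βΔS = −(2.3 × 10⁻⁴)(-0.2)+(8.1 × 10⁻⁴)(-0.71) = -5.3 × 10⁻⁴ → UNSTABLE
  187–193 m: −αΔT+βΔS = −(2.3 × 10⁻⁴)(-1.6)+(8.1 × 10⁻⁴)(-0.13) = 2.6 × 10⁻⁴ → stable
  193–194 m: −αΔT+βΔS = −(2.3 × 10⁻⁴)(+4.8)+(8.1 × 10⁻⁴)(+1.58) = 1.8 × 10⁻⁴ → stable
  194–254 m: −αΔT+βΔS = −(2.3 × 10⁻⁴)(-0.4)+(8.1 × 10⁻⁴)(+0.33) = 3.6 × 10⁻⁴ → stable
The 127–187 m interval has Δρ < 0: lighter water underlies denser water.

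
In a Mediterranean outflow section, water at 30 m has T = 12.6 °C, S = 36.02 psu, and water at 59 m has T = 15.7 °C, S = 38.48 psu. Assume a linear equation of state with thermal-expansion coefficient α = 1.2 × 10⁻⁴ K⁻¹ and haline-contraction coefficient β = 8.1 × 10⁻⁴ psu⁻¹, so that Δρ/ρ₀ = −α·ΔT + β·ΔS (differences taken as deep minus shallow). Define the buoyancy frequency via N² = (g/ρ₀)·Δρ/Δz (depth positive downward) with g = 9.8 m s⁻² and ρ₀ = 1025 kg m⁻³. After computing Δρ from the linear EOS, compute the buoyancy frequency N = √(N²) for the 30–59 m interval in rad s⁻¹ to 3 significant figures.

0.0234 rad s⁻¹

ΔT = +3.1 K, ΔS = +2.46 psu (deep − shallow).
Δρ/ρ₀ = −αΔT + βΔS = -3.72 × 10⁻⁴ + 1.9926 × 10⁻³ = 1.6206 × 10⁻³, so Δρ ≈ 1.661 kg m⁻³.
N² = (g/ρ₀)·Δρ/Δz = g·(Δρ/ρ₀)/Δz = 9.8 × 1.6206 × 10⁻³ / 29 = 5.4765 × 10⁻⁴ s⁻².
N = √(5.4765 × 10⁻⁴) = 0.023402 rad s⁻¹ ≈ 0.0234 rad s⁻¹.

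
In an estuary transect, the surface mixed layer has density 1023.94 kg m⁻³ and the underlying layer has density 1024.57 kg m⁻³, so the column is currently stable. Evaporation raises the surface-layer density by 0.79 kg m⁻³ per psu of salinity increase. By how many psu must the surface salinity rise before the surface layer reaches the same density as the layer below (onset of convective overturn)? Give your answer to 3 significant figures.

0.797 psu

Density deficit of the surface layer: 1024.57 − 1023.94 = 0.63 kg m⁻³.
Required change = 0.63 / 0.79 = 0.797 psu.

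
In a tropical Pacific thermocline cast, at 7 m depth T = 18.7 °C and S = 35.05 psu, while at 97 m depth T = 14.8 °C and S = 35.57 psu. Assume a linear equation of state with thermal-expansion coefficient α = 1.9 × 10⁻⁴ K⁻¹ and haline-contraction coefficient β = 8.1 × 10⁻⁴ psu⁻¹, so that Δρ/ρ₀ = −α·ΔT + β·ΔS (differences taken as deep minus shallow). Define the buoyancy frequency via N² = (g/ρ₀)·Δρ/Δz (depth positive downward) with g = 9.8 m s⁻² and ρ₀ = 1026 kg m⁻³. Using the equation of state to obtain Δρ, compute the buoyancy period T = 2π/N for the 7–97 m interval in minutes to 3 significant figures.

ΔT = -3.9 K, ΔS = +0.52 psu (deep − shallow).
Δρ/ρ₀ = −αΔT + βΔS = 7.41 × 10⁻⁴ + 4.212 × 10⁻⁴ = 1.1622 × 10⁻³, so Δρ ≈ 1.192 kg m⁻³.
N² = (g/ρ₀)·Δρ/Δz = g·(Δρ/ρ₀)/Δz = 9.8 × 1.1622 × 10⁻³ / 90 = 1.2655 × 10⁻⁴ s⁻².
N = √(1.2655 × 10⁻⁴) = 0.011249 rad s⁻¹ → T = 2π/N = 558.56 s = 9.3093 min ≈ 9.31 min.

9.31 min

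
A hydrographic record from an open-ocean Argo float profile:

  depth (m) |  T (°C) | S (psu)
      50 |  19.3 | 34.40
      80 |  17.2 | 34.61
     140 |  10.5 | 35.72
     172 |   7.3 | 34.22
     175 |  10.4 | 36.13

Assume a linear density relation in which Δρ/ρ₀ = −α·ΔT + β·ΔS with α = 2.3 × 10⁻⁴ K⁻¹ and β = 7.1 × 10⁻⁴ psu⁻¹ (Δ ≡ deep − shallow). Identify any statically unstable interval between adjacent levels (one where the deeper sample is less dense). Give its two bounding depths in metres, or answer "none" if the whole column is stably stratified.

Evaluate Δρ/ρ₀ = −αΔT + βΔS across each adjacent pair:
  50–80 m: −αΔT+βΔS = −(2.3 × 10⁻⁴)(-2.1)+(7.1 × 10⁻⁴)(+0.21) = 6.3 × 10⁻⁴ → stable
  80–140 m: −αΔT+βΔS = −(2.3 × 10⁻⁴)(-6.7)+(7.1 × 10⁻⁴)(+1.11) = 2.3 × 10⁻³ → stable
  140–172 m: −αΔT+βΔS = −(2.3 × 10⁻⁴)(-3.2)+(7.1 × 10⁻⁴)(-1.50) = -3.3 × 10⁻⁴ → UNSTABLE
  172–175 m: −αΔT+βΔS = −(2.3 × 10⁻⁴)(+3.1)+(7.1 × 10⁻⁴)(+1.91) = 6.4 × 10⁻⁴ → stable
The 140–172 m interval has Δρ < 0: lighter water underlies denser water.

140–172 m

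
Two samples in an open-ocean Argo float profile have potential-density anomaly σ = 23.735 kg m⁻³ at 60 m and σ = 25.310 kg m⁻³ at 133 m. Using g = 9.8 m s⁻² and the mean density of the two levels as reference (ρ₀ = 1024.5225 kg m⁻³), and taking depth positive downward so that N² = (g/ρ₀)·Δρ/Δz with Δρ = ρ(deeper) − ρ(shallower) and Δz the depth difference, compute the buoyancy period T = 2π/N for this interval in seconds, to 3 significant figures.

Δρ = 1025.310 − 1023.735 = 1.575 kg m⁻³ over Δz = 133 − 60 = 73 m.
N² = (9.8/1024.5225) × (1.575/73) = 2.0638 × 10⁻⁴ s⁻².
N = √(2.0638 × 10⁻⁴) = 0.014366 rad s⁻¹, so T = 2π/N = 437.36 s ≈ 437 s.

437 s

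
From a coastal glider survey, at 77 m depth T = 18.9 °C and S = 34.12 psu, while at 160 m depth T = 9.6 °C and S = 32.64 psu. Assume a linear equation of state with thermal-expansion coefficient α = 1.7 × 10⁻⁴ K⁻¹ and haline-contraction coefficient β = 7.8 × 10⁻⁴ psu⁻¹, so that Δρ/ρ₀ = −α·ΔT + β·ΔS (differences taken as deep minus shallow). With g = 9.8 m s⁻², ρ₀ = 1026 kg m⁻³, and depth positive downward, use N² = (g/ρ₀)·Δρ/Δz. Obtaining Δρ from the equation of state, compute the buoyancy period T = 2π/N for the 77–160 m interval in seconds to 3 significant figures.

ΔT = -9.3 K, ΔS = -1.48 psu (deep − shallow).
Δρ/ρ₀ = −αΔT + βΔS = 1.581 × 10⁻³ − 1.1544 × 10⁻³ = 4.266 × 10⁻⁴, so Δρ ≈ 0.4377 kg m⁻³.
N² = (g/ρ₀)·Δρ/Δz = g·(Δρ/ρ₀)/Δz = 9.8 × 4.266 × 10⁻⁴ / 83 = 5.0370 × 10⁻⁵ s⁻².
N = √(5.0370 × 10⁻⁵) = 7.0972 × 10⁻³ rad s⁻¹ → T = 2π/N = 885.30 s ≈ 885 s.

885 s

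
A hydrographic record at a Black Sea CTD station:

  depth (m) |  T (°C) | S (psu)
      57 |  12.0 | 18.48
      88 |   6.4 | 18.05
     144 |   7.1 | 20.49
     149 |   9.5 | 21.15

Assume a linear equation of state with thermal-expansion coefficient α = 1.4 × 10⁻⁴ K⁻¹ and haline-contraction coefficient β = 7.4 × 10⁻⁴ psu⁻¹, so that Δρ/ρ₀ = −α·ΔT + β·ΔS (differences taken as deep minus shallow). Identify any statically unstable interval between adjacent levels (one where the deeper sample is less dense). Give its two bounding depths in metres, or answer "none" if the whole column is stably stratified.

Evaluate Δρ/ρ₀ = −αΔT + βΔS across each adjacent pair:
  57–88 m: −αΔT+βΔS = −(1.4 × 10⁻⁴)(-5.6)+(7.4 × 10⁻⁴)(-0.43) = 4.7 × 10⁻⁴ → stable
  88–144 m: −αΔT+βΔS = −(1.4 × 10⁻⁴)(+0.7)+(7.4 × 10⁻⁴)(+2.44) = 1.7 × 10⁻³ → stable
  144–149 m: −αΔT+βΔS = −(1.4 × 10⁻⁴)(+2.4)+(7.4 × 10⁻⁴)(+0.66) = 1.5 × 10⁻⁴ → stable
Every interval has Δρ > 0: the column is stably stratified throughout.

none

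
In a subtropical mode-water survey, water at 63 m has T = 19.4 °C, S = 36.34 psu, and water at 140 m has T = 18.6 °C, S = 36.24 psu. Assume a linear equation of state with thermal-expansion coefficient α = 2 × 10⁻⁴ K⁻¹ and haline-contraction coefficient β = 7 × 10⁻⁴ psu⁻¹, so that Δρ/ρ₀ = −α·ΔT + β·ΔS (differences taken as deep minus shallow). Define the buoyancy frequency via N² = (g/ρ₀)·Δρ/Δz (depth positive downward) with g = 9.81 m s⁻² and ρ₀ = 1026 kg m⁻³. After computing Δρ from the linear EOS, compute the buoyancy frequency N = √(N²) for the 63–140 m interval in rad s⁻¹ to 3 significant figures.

3.39 × 10⁻³ rad s⁻¹

ΔT = -0.8 K, ΔS = -0.10 psu (deep − shallow).
Δρ/ρ₀ = −αΔT + βΔS = 1.60 × 10⁻⁴ − 7.00 × 10⁻⁵ = 9.00 × 10⁻⁵, so Δρ ≈ 0.09234 kg m⁻³.
N² = (g/ρ₀)·Δρ/Δz = g·(Δρ/ρ₀)/Δz = 9.81 × 9.00 × 10⁻⁵ / 77 = 1.1466 × 10⁻⁵ s⁻².
N = √(1.1466 × 10⁻⁵) = 3.3861 × 10⁻³ rad s⁻¹ ≈ 3.39 × 10⁻³ rad s⁻¹.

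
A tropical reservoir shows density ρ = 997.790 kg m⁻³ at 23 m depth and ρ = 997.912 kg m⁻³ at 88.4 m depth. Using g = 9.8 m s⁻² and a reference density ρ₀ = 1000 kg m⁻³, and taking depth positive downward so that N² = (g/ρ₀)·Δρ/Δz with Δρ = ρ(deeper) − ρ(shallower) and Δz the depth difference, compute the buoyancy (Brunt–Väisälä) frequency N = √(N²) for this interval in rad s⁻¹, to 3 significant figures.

Δρ = 997.912 − 997.790 = 0.122 kg m⁻³ over Δz = 88.4 − 23 = 65.4 m.
N² = (9.8/1000) × (0.122/65.4) = 1.8281 × 10⁻⁵ s⁻².
N = √(1.8281 × 10⁻⁵) = 4.2756 × 10⁻³ rad s⁻¹ ≈ 4.28 × 10⁻³ rad s⁻¹.

4.28 × 10⁻³ rad s⁻¹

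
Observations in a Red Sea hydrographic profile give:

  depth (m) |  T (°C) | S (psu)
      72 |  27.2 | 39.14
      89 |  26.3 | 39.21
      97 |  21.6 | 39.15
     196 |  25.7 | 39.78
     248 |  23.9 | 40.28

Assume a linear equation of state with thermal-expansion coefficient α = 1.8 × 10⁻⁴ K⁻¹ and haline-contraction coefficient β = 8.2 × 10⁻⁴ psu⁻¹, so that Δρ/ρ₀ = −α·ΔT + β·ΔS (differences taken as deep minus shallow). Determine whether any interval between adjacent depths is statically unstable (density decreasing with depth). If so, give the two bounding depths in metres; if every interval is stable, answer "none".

97–196 m

Evaluate Δρ/ρ₀ = −αΔT + βΔS across each adjacent pair:
  72–89 m: −αΔT+βΔS = −(1.8 × 10⁻⁴)(-0.9)+(8.2 × 10⁻⁴)(+0.07) = 2.2 × 10⁻⁴ → stable
  89–97 m: −αΔT+βΔS = −(1.8 × 10⁻⁴)(-4.7)+(8.2 × 10⁻⁴)(-0.06) = 8.0 × 10⁻⁴ → stable
  97–196 m: −αΔT+βΔS = −(1.8 × 10⁻⁴)(+4.1)+(8.2 × 10⁻⁴)(+0.63) = -2.2 × 10⁻⁴ → UNSTABLE
  196–248 m: −αΔT+βΔS = −(1.8 × 10⁻⁴)(-1.8)+(8.2 × 10⁻⁴)(+0.50) = 7.3 × 10⁻⁴ → stable
The 97–196 m interval has Δρ < 0: lighter water underlies denser water.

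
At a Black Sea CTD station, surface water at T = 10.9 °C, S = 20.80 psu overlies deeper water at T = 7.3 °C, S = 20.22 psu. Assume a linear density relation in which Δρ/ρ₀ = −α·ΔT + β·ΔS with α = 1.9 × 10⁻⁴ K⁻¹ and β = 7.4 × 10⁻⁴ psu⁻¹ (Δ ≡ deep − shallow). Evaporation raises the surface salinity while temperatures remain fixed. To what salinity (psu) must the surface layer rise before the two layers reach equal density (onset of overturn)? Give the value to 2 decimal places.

21.14 psu

Neutral buoyancy requires −α(T_deep − T_surf) + β(S_deep − S_surf′) = 0.
S_surf′ = S_deep − (α/β)·ΔT = 20.22 − (1.9 × 10⁻⁴/7.4 × 10⁻⁴)·(-3.6) = 21.1443 psu.
Increase required: 21.1443 − 20.80 = 0.3443 psu.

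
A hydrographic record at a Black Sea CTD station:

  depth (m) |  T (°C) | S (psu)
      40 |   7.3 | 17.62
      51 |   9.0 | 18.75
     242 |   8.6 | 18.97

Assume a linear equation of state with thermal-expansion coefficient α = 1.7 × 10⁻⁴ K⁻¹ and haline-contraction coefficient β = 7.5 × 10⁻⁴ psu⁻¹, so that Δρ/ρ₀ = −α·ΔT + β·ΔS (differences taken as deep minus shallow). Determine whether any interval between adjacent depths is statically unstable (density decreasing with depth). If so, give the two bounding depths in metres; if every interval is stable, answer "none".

Evaluate Δρ/ρ₀ = −αΔT + βΔS across each adjacent pair:
  40–51 m: −αΔT+βΔS = −(1.7 × 10⁻⁴)(+1.7)+(7.5 × 10⁻⁴)(+1.13) = 5.6 × 10⁻⁴ → stable
  51–242 m: −αΔT+βΔS = −(1.7 × 10⁻⁴)(-0.4)+(7.5 × 10⁻⁴)(+0.22) = 2.3 × 10⁻⁴ → stable
Every interval has Δρ > 0: the column is stably stratified throughout.

none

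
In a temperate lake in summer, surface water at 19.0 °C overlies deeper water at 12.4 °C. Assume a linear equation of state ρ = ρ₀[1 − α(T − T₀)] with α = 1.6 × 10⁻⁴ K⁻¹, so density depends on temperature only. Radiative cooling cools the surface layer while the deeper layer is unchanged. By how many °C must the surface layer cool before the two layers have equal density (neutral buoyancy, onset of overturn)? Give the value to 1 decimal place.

With temperature the only control, equal density requires T_surf′ = T_deep.
T_surf′ = 12.4 °C.
Cooling required: 19.0 − 12.4 = 6.6 °C.

6.6 °C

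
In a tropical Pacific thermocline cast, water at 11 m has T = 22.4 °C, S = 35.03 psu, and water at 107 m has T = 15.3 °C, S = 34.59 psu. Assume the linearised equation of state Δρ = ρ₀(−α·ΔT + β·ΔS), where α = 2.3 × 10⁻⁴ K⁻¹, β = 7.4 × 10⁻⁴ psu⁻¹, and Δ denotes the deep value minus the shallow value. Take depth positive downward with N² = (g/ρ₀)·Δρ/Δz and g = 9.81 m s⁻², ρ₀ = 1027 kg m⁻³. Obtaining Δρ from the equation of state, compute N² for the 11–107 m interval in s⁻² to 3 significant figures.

1.34 × 10⁻⁴ s⁻²

ΔT = -7.1 K, ΔS = -0.44 psu (deep − shallow).
Δρ/ρ₀ = −αΔT + βΔS = 1.633 × 10⁻³ − 3.256 × 10⁻⁴ = 1.3074 × 10⁻³, so Δρ ≈ 1.343 kg m⁻³.
N² = (g/ρ₀)·Δρ/Δz = g·(Δρ/ρ₀)/Δz = 9.81 × 1.3074 × 10⁻³ / 96 = 1.3360 × 10⁻⁴ s⁻² ≈ 1.34 × 10⁻⁴ s⁻².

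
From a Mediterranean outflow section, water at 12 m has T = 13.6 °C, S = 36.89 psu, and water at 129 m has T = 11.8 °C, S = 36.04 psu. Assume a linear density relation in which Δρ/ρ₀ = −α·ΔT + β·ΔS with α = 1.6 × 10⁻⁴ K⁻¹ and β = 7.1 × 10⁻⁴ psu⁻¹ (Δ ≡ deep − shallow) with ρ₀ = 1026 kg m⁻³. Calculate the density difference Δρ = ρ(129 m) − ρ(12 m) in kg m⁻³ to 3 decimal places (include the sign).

-0.324 kg m⁻³

ΔT = -1.8 K, ΔS = -0.85 psu (deep − shallow).
Δρ/ρ₀ = −(1.6 × 10⁻⁴)(-1.8) + (7.1 × 10⁻⁴)(-0.85) = -3.155 × 10⁻⁴.
Δρ = 1026 × (-3.155 × 10⁻⁴) = -0.324 kg m⁻³.
Negative Δρ: lighter below, statically unstable.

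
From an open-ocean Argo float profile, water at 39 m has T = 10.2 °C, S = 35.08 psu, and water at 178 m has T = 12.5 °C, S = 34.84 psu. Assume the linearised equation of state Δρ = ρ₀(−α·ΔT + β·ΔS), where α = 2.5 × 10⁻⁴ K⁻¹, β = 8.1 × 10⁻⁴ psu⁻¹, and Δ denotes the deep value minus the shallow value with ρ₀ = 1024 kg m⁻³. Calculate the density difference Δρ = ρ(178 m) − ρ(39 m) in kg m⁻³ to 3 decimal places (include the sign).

ΔT = +2.3 K, ΔS = -0.24 psu (deep − shallow).
Δρ/ρ₀ = −(2.5 × 10⁻⁴)(+2.3) + (8.1 × 10⁻⁴)(-0.24) = -7.694 × 10⁻⁴.
Δρ = 1024 × (-7.694 × 10⁻⁴) = -0.788 kg m⁻³.
Negative Δρ: lighter below, statically unstable.

-0.788 kg m⁻³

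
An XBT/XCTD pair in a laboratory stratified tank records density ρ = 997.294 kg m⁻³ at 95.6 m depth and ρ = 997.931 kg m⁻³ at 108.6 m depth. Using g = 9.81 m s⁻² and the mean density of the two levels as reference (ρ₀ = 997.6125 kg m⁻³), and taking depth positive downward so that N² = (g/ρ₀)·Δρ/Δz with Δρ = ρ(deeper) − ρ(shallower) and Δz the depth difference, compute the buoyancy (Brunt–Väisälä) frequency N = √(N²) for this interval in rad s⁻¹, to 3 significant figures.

Δρ = 997.931 − 997.294 = 0.637 kg m⁻³ over Δz = 108.6 − 95.6 = 13 m.
N² = (9.81/997.6125) × (0.637/13) = 4.8184 × 10⁻⁴ s⁻².
N = √(4.8184 × 10⁻⁴) = 0.021951 rad s⁻¹ ≈ 0.0220 rad s⁻¹.
N² > 0, so the interval is statically stable.

0.0220 rad s⁻¹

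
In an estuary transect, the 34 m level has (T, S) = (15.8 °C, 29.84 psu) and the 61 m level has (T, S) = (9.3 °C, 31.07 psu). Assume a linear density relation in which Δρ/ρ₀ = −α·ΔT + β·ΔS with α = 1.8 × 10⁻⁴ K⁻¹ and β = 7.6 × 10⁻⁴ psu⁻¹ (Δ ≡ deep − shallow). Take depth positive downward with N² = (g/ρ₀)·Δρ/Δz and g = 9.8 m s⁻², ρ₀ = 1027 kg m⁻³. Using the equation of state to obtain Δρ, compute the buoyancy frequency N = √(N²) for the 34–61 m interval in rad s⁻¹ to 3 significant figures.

ΔT = -6.5 K, ΔS = +1.23 psu (deep − shallow).
Δρ/ρ₀ = −αΔT + βΔS = 1.17 × 10⁻³ + 9.348 × 10⁻⁴ = 2.1048 × 10⁻³, so Δρ ≈ 2.162 kg m⁻³.
N² = (g/ρ₀)·Δρ/Δz = g·(Δρ/ρ₀)/Δz = 9.8 × 2.1048 × 10⁻³ / 27 = 7.6396 × 10⁻⁴ s⁻².
N = √(7.6396 × 10⁻⁴) = 0.027640 rad s⁻¹ ≈ 0.0276 rad s⁻¹.

0.0276 rad s⁻¹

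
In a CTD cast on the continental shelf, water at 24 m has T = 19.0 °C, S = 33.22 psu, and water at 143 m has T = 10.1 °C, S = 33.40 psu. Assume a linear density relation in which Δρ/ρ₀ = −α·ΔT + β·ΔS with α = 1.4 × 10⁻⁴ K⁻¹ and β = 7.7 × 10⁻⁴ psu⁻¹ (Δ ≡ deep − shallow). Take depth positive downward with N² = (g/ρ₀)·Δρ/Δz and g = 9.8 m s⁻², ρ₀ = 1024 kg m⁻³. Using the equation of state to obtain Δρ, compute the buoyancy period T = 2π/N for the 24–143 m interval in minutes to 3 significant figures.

ΔT = -8.9 K, ΔS = +0.18 psu (deep − shallow).
Δρ/ρ₀ = −αΔT + βΔS = 1.246 × 10⁻³ + 1.386 × 10⁻⁴ = 1.3846 × 10⁻³, so Δρ ≈ 1.418 kg m⁻³.
N² = (g/ρ₀)·Δρ/Δz = g·(Δρ/ρ₀)/Δz = 9.8 × 1.3846 × 10⁻³ / 119 = 1.1403 × 10⁻⁴ s⁻².
N = √(1.1403 × 10⁻⁴) = 0.010678 rad s⁻¹ → T = 2π/N = 588.42 s = 9.8070 min ≈ 9.81 min.

9.81 min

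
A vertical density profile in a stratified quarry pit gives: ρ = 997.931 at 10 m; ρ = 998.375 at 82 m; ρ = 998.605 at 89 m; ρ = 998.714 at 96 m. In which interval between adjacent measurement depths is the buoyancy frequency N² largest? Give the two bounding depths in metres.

Compute the density gradient over each adjacent pair:
  10–82 m: Δρ/Δz = 0.444/72 = 6.2 × 10⁻³ kg m⁻⁴
  82–89 m: Δρ/Δz = 0.230/7 = 0.033 kg m⁻⁴
  89–96 m: Δρ/Δz = 0.109/7 = 0.016 kg m⁻⁴
The largest gradient is in the 82–89 m interval — the pycnocline.

82–89 m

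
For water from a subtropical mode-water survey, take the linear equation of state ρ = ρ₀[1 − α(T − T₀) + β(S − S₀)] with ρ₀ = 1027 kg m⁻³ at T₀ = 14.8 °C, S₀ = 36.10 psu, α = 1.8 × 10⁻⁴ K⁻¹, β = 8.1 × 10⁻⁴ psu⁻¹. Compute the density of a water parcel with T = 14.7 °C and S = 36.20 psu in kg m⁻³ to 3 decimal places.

T − T₀ = -0.1 K, S − S₀ = +0.10 psu.
Bracket = 1 − α·(-0.1) + β·(+0.10) = 1 + (9.90 × 10⁻⁵) = 1.0000990.
ρ = 1027 × 1.0000990 = 1027.102 kg m⁻³.

1027.102 kg m⁻³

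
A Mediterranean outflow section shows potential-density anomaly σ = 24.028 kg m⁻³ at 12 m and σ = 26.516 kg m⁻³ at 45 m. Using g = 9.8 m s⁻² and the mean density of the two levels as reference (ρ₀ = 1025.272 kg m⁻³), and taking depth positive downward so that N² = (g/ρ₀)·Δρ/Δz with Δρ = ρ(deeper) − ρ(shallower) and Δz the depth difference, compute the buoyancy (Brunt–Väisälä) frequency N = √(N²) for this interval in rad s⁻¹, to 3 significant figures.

Δρ = 1026.516 − 1024.028 = 2.488 kg m⁻³ over Δz = 45 − 12 = 33 m.
N² = (9.8/1025.272) × (2.488/33) = 7.2065 × 10⁻⁴ s⁻².
N = √(7.2065 × 10⁻⁴) = 0.026845 rad s⁻¹ ≈ 0.0268 rad s⁻¹.
Since Δρ > 0 the layer is stably stratified.

0.0268 rad s⁻¹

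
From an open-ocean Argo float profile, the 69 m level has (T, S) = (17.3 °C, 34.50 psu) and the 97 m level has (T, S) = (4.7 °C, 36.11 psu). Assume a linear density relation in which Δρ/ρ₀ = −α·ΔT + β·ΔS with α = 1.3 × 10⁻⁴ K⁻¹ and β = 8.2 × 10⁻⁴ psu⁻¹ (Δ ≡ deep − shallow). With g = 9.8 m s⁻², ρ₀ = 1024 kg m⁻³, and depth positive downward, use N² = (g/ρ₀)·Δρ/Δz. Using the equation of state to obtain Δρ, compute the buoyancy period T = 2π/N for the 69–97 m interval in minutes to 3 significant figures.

ΔT = -12.6 K, ΔS = +1.61 psu (deep − shallow).
Δρ/ρ₀ = −αΔT + βΔS = 1.638 × 10⁻³ + 1.3202 × 10⁻³ = 2.9582 × 10⁻³, so Δρ ≈ 3.029 kg m⁻³.
N² = (g/ρ₀)·Δρ/Δz = g·(Δρ/ρ₀)/Δz = 9.8 × 2.9582 × 10⁻³ / 28 = 1.0354 × 10⁻³ s⁻².
N = √(1.0354 × 10⁻³) = 0.032178 rad s⁻¹ → T = 2π/N = 195.26 s = 3.2543 min ≈ 3.25 min.

3.25 min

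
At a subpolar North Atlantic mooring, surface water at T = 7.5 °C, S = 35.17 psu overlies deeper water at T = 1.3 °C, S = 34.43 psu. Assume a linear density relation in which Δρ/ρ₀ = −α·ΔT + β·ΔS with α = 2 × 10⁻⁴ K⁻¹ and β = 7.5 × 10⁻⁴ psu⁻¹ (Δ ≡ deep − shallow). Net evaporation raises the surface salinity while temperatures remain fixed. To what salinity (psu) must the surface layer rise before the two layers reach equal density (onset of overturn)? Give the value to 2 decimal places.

Neutral buoyancy requires −α(T_deep − T_surf) + β(S_deep − S_surf′) = 0.
S_surf′ = S_deep − (α/β)·ΔT = 34.43 − (2 × 10⁻⁴/7.5 × 10⁻⁴)·(-6.2) = 36.0833 psu.
Increase required: 36.0833 − 35.17 = 0.9133 psu.

36.08 psu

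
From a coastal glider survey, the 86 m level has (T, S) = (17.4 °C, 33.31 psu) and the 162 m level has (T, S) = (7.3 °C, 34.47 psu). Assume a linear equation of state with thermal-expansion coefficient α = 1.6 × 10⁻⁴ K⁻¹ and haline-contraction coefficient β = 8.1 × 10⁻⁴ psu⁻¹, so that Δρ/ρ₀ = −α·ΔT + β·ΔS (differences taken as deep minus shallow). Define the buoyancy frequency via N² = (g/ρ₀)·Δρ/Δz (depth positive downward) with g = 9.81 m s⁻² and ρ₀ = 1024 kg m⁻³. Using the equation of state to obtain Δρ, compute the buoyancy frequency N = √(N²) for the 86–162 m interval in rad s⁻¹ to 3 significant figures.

0.0182 rad s⁻¹

ΔT = -10.1 K, ΔS = +1.16 psu (deep − shallow).
Δρ/ρ₀ = −αΔT + βΔS = 1.616 × 10⁻³ + 9.396 × 10⁻⁴ = 2.5556 × 10⁻³, so Δρ ≈ 2.617 kg m⁻³.
N² = (g/ρ₀)·Δρ/Δz = g·(Δρ/ρ₀)/Δz = 9.81 × 2.5556 × 10⁻³ / 76 = 3.2987 × 10⁻⁴ s⁻².
N = √(3.2987 × 10⁻⁴) = 0.018162 rad s⁻¹ ≈ 0.0182 rad s⁻¹.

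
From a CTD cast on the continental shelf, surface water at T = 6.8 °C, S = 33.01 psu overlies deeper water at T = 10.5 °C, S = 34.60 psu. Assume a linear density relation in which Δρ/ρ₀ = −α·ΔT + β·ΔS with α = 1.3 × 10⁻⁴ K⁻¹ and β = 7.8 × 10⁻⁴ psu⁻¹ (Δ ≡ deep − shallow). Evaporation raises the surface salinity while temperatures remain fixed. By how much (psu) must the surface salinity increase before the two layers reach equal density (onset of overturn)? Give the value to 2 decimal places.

Neutral buoyancy requires −α(T_deep − T_surf) + β(S_deep − S_surf′) = 0.
S_surf′ = S_deep − (α/β)·ΔT = 34.60 − (1.3 × 10⁻⁴/7.8 × 10⁻⁴)·(+3.7) = 33.9833 psu.
Increase required: 33.9833 − 33.01 = 0.9733 psu.

0.97 psu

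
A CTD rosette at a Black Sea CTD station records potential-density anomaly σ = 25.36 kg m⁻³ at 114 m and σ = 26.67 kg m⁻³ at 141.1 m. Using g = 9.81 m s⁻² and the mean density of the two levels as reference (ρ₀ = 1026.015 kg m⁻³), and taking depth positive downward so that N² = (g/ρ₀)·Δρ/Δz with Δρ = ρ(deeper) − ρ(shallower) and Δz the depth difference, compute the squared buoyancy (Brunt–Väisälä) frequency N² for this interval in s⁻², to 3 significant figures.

Δρ = 1026.67 − 1025.36 = 1.31 kg m⁻³ over Δz = 141.1 − 114 = 27.1 m.
N² = (9.81/1026.015) × (1.31/27.1) = 4.6219 × 10⁻⁴ s⁻² ≈ 4.62 × 10⁻⁴ s⁻².

4.62 × 10⁻⁴ s⁻²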